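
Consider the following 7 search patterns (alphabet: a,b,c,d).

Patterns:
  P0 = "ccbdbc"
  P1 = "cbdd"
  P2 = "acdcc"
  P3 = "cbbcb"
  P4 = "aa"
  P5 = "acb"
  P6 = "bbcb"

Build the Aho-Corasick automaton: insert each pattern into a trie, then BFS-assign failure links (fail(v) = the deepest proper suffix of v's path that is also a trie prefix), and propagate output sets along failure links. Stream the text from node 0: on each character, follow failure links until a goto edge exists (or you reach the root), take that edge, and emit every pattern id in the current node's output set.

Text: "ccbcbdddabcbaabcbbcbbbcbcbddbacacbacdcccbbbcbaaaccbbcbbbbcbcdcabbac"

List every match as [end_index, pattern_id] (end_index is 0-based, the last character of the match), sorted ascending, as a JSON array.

Construct AC machine:
Trie (insert patterns):
  0='ε' goto a→10 b→20 c→1
  1='c' goto b→7 c→2
  2='cc' goto b→3
  3='ccb' goto d→4
  4='ccbd' goto b→5
  5='ccbdb' goto c→6
  6='ccbdbc' goto ·  ←P0
  7='cb' goto b→15 d→8
  8='cbd' goto d→9
  9='cbdd' goto ·  ←P1
  10='a' goto a→18 c→11
  11='ac' goto b→19 d→12
  12='acd' goto c→13
  13='acdc' goto c→14
  14='acdcc' goto ·  ←P2
  15='cbb' goto c→16
  16='cbbc' goto b→17
  17='cbbcb' goto ·  ←P3
  18='aa' goto ·  ←P4
  19='acb' goto ·  ←P5
  20='b' goto b→21
  21='bb' goto c→22
  22='bbc' goto b→23
  23='bbcb' goto ·  ←P6

BFS fail/out derivation:
  fail(1) 'c': from fail(0)=0 chase 'c': 0 ⇒ 0;  out=∅∪out(0)=∅
  fail(10) 'a': from fail(0)=0 chase 'a': 0 ⇒ 0;  out=∅∪out(0)=∅
  fail(20) 'b': from fail(0)=0 chase 'b': 0 ⇒ 0;  out=∅∪out(0)=∅
  fail(2) 'cc': from fail(1)=0 chase 'c': 0 ⇒ 1;  out=∅∪out(1)=∅
  fail(7) 'cb': from fail(1)=0 chase 'b': 0 ⇒ 20;  out=∅∪out(20)=∅
  fail(11) 'ac': from fail(10)=0 chase 'c': 0 ⇒ 1;  out=∅∪out(1)=∅
  fail(18) 'aa': from fail(10)=0 chase 'a': 0 ⇒ 10;  out={4}∪out(10)={4}
  fail(21) 'bb': from fail(20)=0 chase 'b': 0 ⇒ 20;  out=∅∪out(20)=∅
  fail(3) 'ccb': from fail(2)=1 chase 'b': 1 ⇒ 7;  out=∅∪out(7)=∅
  fail(8) 'cbd': from fail(7)=20 chase 'd': 20→0 ⇒ 0;  out=∅∪out(0)=∅
  fail(12) 'acd': from fail(11)=1 chase 'd': 1→0 ⇒ 0;  out=∅∪out(0)=∅
  fail(15) 'cbb': from fail(7)=20 chase 'b': 20 ⇒ 21;  out=∅∪out(21)=∅
  fail(19) 'acb': from fail(11)=1 chase 'b': 1 ⇒ 7;  out={5}∪out(7)={5}
  fail(22) 'bbc': from fail(21)=20 chase 'c': 20→0 ⇒ 1;  out=∅∪out(1)=∅
  fail(4) 'ccbd': from fail(3)=7 chase 'd': 7 ⇒ 8;  out=∅∪out(8)=∅
  fail(9) 'cbdd': from fail(8)=0 chase 'd': 0 ⇒ 0;  out={1}∪out(0)={1}
  fail(13) 'acdc': from fail(12)=0 chase 'c': 0 ⇒ 1;  out=∅∪out(1)=∅
  fail(16) 'cbbc': from fail(15)=21 chase 'c': 21 ⇒ 22;  out=∅∪out(22)=∅
  fail(23) 'bbcb': from fail(22)=1 chase 'b': 1 ⇒ 7;  out={6}∪out(7)={6}
  fail(5) 'ccbdb': from fail(4)=8 chase 'b': 8→0 ⇒ 20;  out=∅∪out(20)=∅
  fail(14) 'acdcc': from fail(13)=1 chase 'c': 1 ⇒ 2;  out={2}∪out(2)={2}
  fail(17) 'cbbcb': from fail(16)=22 chase 'b': 22 ⇒ 23;  out={3}∪out(23)={3,6}
  fail(6) 'ccbdbc': from fail(5)=20 chase 'c': 20→0 ⇒ 1;  out={0}∪out(1)={0}

Scan:
pos 0 'c': at 1
pos 1 'c': at 2
pos 2 'b': at 3
pos 3 'c': at 1 ·f
pos 4 'b': at 7
pos 5 'd': at 8
pos 6 'd': at 9  ** P1@[3:6]
pos 7 'd': at 0 ·f
pos 8 'a': at 10
pos 9 'b': at 20 ·f
pos 10 'c': at 1 ·f
pos 11 'b': at 7
pos 12 'a': at 10 ·f
pos 13 'a': at 18  ** P4@[12:13]
pos 14 'b': at 20 ·f
pos 15 'c': at 1 ·f
pos 16 'b': at 7
pos 17 'b': at 15
pos 18 'c': at 16
pos 19 'b': at 17  ** P3@[15:19],P6@[16:19]
pos 20 'b': at 15 ·f
pos 21 'b': at 21 ·f
pos 22 'c': at 22
pos 23 'b': at 23  ** P6@[20:23]
pos 24 'c': at 1 ·f
pos 25 'b': at 7
pos 26 'd': at 8
pos 27 'd': at 9  ** P1@[24:27]
pos 28 'b': at 20 ·f
pos 29 'a': at 10 ·f
pos 30 'c': at 11
pos 31 'a': at 10 ·f
pos 32 'c': at 11
pos 33 'b': at 19  ** P5@[31:33]
pos 34 'a': at 10 ·f
pos 35 'c': at 11
pos 36 'd': at 12
pos 37 'c': at 13
pos 38 'c': at 14  ** P2@[34:38]
pos 39 'c': at 2 ·f
pos 40 'b': at 3
pos 41 'b': at 15 ·f
pos 42 'b': at 21 ·f
pos 43 'c': at 22
pos 44 'b': at 23  ** P6@[41:44]
pos 45 'a': at 10 ·f
pos 46 'a': at 18  ** P4@[45:46]
pos 47 'a': at 18 ·f  ** P4@[46:47]
pos 48 'c': at 11 ·f
pos 49 'c': at 2 ·f
pos 50 'b': at 3
pos 51 'b': at 15 ·f
pos 52 'c': at 16
pos 53 'b': at 17  ** P3@[49:53],P6@[50:53]
pos 54 'b': at 15 ·f
pos 55 'b': at 21 ·f
pos 56 'b': at 21 ·f
pos 57 'c': at 22
pos 58 'b': at 23  ** P6@[55:58]
pos 59 'c': at 1 ·f
pos 60 'd': at 0 ·f
pos 61 'c': at 1
pos 62 'a': at 10 ·f
pos 63 'b': at 20 ·f
pos 64 'b': at 21
pos 65 'a': at 10 ·f
pos 66 'c': at 11

Result: [[6,1],[13,4],[19,3],[19,6],[23,6],[27,1],[33,5],[38,2],[44,6],[46,4],[47,4],[53,3],[53,6],[58,6]]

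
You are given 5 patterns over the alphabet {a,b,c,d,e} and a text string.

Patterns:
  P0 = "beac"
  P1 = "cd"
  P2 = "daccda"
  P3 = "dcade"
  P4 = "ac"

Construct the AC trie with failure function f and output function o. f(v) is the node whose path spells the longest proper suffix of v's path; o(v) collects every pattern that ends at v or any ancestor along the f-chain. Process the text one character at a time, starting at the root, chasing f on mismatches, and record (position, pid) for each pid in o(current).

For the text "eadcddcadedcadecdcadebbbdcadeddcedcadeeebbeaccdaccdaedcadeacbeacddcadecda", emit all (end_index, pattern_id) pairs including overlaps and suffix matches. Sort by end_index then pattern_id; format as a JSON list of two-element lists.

Build automaton:
Trie nodes:
  n0 'ε': a→17 b→1 c→5 d→7
  n1 'b': e→2
  n2 'be': a→3
  n3 'bea': c→4
  n4 'beac': ·  [P0 ends]
  n5 'c': d→6
  n6 'cd': ·  [P1 ends]
  n7 'd': a→8 c→13
  n8 'da': c→9
  n9 'dac': c→10
  n10 'dacc': d→11
  n11 'daccd': a→12
  n12 'daccda': ·  [P2 ends]
  n13 'dc': a→14
  n14 'dca': d→15
  n15 'dcad': e→16
  n16 'dcade': ·  [P3 ends]
  n17 'a': c→18
  n18 'ac': ·  [P4 ends]

BFS fail/out derivation:
  fail(1) 'b': from fail(0)=0 chase 'b': 0 ⇒ 0;  out=∅∪out(0)=∅
  fail(5) 'c': from fail(0)=0 chase 'c': 0 ⇒ 0;  out=∅∪out(0)=∅
  fail(7) 'd': from fail(0)=0 chase 'd': 0 ⇒ 0;  out=∅∪out(0)=∅
  fail(17) 'a': from fail(0)=0 chase 'a': 0 ⇒ 0;  out=∅∪out(0)=∅
  fail(2) 'be': from fail(1)=0 chase 'e': 0 ⇒ 0;  out=∅∪out(0)=∅
  fail(6) 'cd': from fail(5)=0 chase 'd': 0 ⇒ 7;  out={1}∪out(7)={1}
  fail(8) 'da': from fail(7)=0 chase 'a': 0 ⇒ 17;  out=∅∪out(17)=∅
  fail(13) 'dc': from fail(7)=0 chase 'c': 0 ⇒ 5;  out=∅∪out(5)=∅
  fail(18) 'ac': from fail(17)=0 chase 'c': 0 ⇒ 5;  out={4}∪out(5)={4}
  fail(3) 'bea': from fail(2)=0 chase 'a': 0 ⇒ 17;  out=∅∪out(17)=∅
  fail(9) 'dac': from fail(8)=17 chase 'c': 17 ⇒ 18;  out=∅∪out(18)={4}
  fail(14) 'dca': from fail(13)=5 chase 'a': 5→0 ⇒ 17;  out=∅∪out(17)=∅
  fail(4) 'beac': from fail(3)=17 chase 'c': 17 ⇒ 18;  out={0}∪out(18)={0,4}
  fail(10) 'dacc': from fail(9)=18 chase 'c': 18→5→0 ⇒ 5;  out=∅∪out(5)=∅
  fail(15) 'dcad': from fail(14)=17 chase 'd': 17→0 ⇒ 7;  out=∅∪out(7)=∅
  fail(11) 'daccd': from fail(10)=5 chase 'd': 5 ⇒ 6;  out=∅∪out(6)={1}
  fail(16) 'dcade': from fail(15)=7 chase 'e': 7→0 ⇒ 0;  out={3}∪out(0)={3}
  fail(12) 'daccda': from fail(11)=6 chase 'a': 6→7 ⇒ 8;  out={2}∪out(8)={2}

Run:
[0] read 'e'  n0⇒n0
[1] read 'a'  n0⇒n17
[2] read 'd'  n17⇒n7 (via fail)
[3] read 'c'  n7⇒n13
[4] read 'd'  n13⇒n6 (via fail)  ** P1@[3:4]
[5] read 'd'  n6⇒n7 (via fail)
[6] read 'c'  n7⇒n13
[7] read 'a'  n13⇒n14
[8] read 'd'  n14⇒n15
[9] read 'e'  n15⇒n16  ** P3@[5:9]
[10] read 'd'  n16⇒n7 (via fail)
[11] read 'c'  n7⇒n13
[12] read 'a'  n13⇒n14
[13] read 'd'  n14⇒n15
[14] read 'e'  n15⇒n16  ** P3@[10:14]
[15] read 'c'  n16⇒n5 (via fail)
[16] read 'd'  n5⇒n6  ** P1@[15:16]
[17] read 'c'  n6⇒n13 (via fail)
[18] read 'a'  n13⇒n14
[19] read 'd'  n14⇒n15
[20] read 'e'  n15⇒n16  ** P3@[16:20]
[21] read 'b'  n16⇒n1 (via fail)
[22] read 'b'  n1⇒n1 (via fail)
[23] read 'b'  n1⇒n1 (via fail)
[24] read 'd'  n1⇒n7 (via fail)
[25] read 'c'  n7⇒n13
[26] read 'a'  n13⇒n14
[27] read 'd'  n14⇒n15
[28] read 'e'  n15⇒n16  ** P3@[24:28]
[29] read 'd'  n16⇒n7 (via fail)
[30] read 'd'  n7⇒n7 (via fail)
[31] read 'c'  n7⇒n13
[32] read 'e'  n13⇒n0 (via fail)
[33] read 'd'  n0⇒n7
[34] read 'c'  n7⇒n13
[35] read 'a'  n13⇒n14
[36] read 'd'  n14⇒n15
[37] read 'e'  n15⇒n16  ** P3@[33:37]
[38] read 'e'  n16⇒n0 (via fail)
[39] read 'e'  n0⇒n0
[40] read 'b'  n0⇒n1
[41] read 'b'  n1⇒n1 (via fail)
[42] read 'e'  n1⇒n2
[43] read 'a'  n2⇒n3
[44] read 'c'  n3⇒n4  ** P0@[41:44],P4@[43:44]
[45] read 'c'  n4⇒n5 (via fail)
[46] read 'd'  n5⇒n6  ** P1@[45:46]
[47] read 'a'  n6⇒n8 (via fail)
[48] read 'c'  n8⇒n9  ** P4@[47:48]
[49] read 'c'  n9⇒n10
[50] read 'd'  n10⇒n11  ** P1@[49:50]
[51] read 'a'  n11⇒n12  ** P2@[46:51]
[52] read 'e'  n12⇒n0 (via fail)
[53] read 'd'  n0⇒n7
[54] read 'c'  n7⇒n13
[55] read 'a'  n13⇒n14
[56] read 'd'  n14⇒n15
[57] read 'e'  n15⇒n16  ** P3@[53:57]
[58] read 'a'  n16⇒n17 (via fail)
[59] read 'c'  n17⇒n18  ** P4@[58:59]
[60] read 'b'  n18⇒n1 (via fail)
[61] read 'e'  n1⇒n2
[62] read 'a'  n2⇒n3
[63] read 'c'  n3⇒n4  ** P0@[60:63],P4@[62:63]
[64] read 'd'  n4⇒n6 (via fail)  ** P1@[63:64]
[65] read 'd'  n6⇒n7 (via fail)
[66] read 'c'  n7⇒n13
[67] read 'a'  n13⇒n14
[68] read 'd'  n14⇒n15
[69] read 'e'  n15⇒n16  ** P3@[65:69]
[70] read 'c'  n16⇒n5 (via fail)
[71] read 'd'  n5⇒n6  ** P1@[70:71]
[72] read 'a'  n6⇒n8 (via fail)

Matches: [[4,1],[9,3],[14,3],[16,1],[20,3],[28,3],[37,3],[44,0],[44,4],[46,1],[48,4],[50,1],[51,2],[57,3],[59,4],[63,0],[63,4],[64,1],[69,3],[71,1]]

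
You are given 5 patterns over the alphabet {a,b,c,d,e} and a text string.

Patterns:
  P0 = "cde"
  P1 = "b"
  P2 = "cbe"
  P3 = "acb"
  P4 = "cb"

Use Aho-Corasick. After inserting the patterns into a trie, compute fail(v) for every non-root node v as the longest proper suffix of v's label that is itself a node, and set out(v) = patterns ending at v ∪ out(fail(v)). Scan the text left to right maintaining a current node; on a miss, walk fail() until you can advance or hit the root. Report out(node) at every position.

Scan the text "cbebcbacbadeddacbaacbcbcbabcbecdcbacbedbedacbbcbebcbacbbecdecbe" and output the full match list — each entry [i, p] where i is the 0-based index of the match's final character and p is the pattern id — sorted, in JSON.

Build:
Trie nodes:
  0='ε' goto a→7 b→4 c→1
  1='c' goto b→5 d→2
  2='cd' goto e→3
  3='cde' goto ·  ←P0
  4='b' goto ·  ←P1
  5='cb' goto e→6  ←P4
  6='cbe' goto ·  ←P2
  7='a' goto c→8
  8='ac' goto b→9
  9='acb' goto ·  ←P3

Failure links (BFS by depth):
  fail(1) 'c': from fail(0)=0 chase 'c': 0 ⇒ 0;  out=∅∪out(0)=∅
  fail(4) 'b': from fail(0)=0 chase 'b': 0 ⇒ 0;  out={1}∪out(0)={1}
  fail(7) 'a': from fail(0)=0 chase 'a': 0 ⇒ 0;  out=∅∪out(0)=∅
  fail(2) 'cd': from fail(1)=0 chase 'd': 0 ⇒ 0;  out=∅∪out(0)=∅
  fail(5) 'cb': from fail(1)=0 chase 'b': 0 ⇒ 4;  out={4}∪out(4)={1,4}
  fail(8) 'ac': from fail(7)=0 chase 'c': 0 ⇒ 1;  out=∅∪out(1)=∅
  fail(3) 'cde': from fail(2)=0 chase 'e': 0 ⇒ 0;  out={0}∪out(0)={0}
  fail(6) 'cbe': from fail(5)=4 chase 'e': 4→0 ⇒ 0;  out={2}∪out(0)={2}
  fail(9) 'acb': from fail(8)=1 chase 'b': 1 ⇒ 5;  out={3}∪out(5)={1,3,4}

Run:
i=0 'c': node 0→1
i=1 'b': node 1→5  emit P1@[1:1],P4@[0:1]
i=2 'e': node 5→6  emit P2@[0:2]
i=3 'b': node 6→4 (via fail)  emit P1@[3:3]
i=4 'c': node 4→1 (via fail)
i=5 'b': node 1→5  emit P1@[5:5],P4@[4:5]
i=6 'a': node 5→7 (via fail)
i=7 'c': node 7→8
i=8 'b': node 8→9  emit P1@[8:8],P3@[6:8],P4@[7:8]
i=9 'a': node 9→7 (via fail)
i=10 'd': node 7→0 (via fail)
i=11 'e': node 0→0
i=12 'd': node 0→0
i=13 'd': node 0→0
i=14 'a': node 0→7
i=15 'c': node 7→8
i=16 'b': node 8→9  emit P1@[16:16],P3@[14:16],P4@[15:16]
i=17 'a': node 9→7 (via fail)
i=18 'a': node 7→7 (via fail)
i=19 'c': node 7→8
i=20 'b': node 8→9  emit P1@[20:20],P3@[18:20],P4@[19:20]
i=21 'c': node 9→1 (via fail)
i=22 'b': node 1→5  emit P1@[22:22],P4@[21:22]
i=23 'c': node 5→1 (via fail)
i=24 'b': node 1→5  emit P1@[24:24],P4@[23:24]
i=25 'a': node 5→7 (via fail)
i=26 'b': node 7→4 (via fail)  emit P1@[26:26]
i=27 'c': node 4→1 (via fail)
i=28 'b': node 1→5  emit P1@[28:28],P4@[27:28]
i=29 'e': node 5→6  emit P2@[27:29]
i=30 'c': node 6→1 (via fail)
i=31 'd': node 1→2
i=32 'c': node 2→1 (via fail)
i=33 'b': node 1→5  emit P1@[33:33],P4@[32:33]
i=34 'a': node 5→7 (via fail)
i=35 'c': node 7→8
i=36 'b': node 8→9  emit P1@[36:36],P3@[34:36],P4@[35:36]
i=37 'e': node 9→6 (via fail)  emit P2@[35:37]
i=38 'd': node 6→0 (via fail)
i=39 'b': node 0→4  emit P1@[39:39]
i=40 'e': node 4→0 (via fail)
i=41 'd': node 0→0
i=42 'a': node 0→7
i=43 'c': node 7→8
i=44 'b': node 8→9  emit P1@[44:44],P3@[42:44],P4@[43:44]
i=45 'b': node 9→4 (via fail)  emit P1@[45:45]
i=46 'c': node 4→1 (via fail)
i=47 'b': node 1→5  emit P1@[47:47],P4@[46:47]
i=48 'e': node 5→6  emit P2@[46:48]
i=49 'b': node 6→4 (via fail)  emit P1@[49:49]
i=50 'c': node 4→1 (via fail)
i=51 'b': node 1→5  emit P1@[51:51],P4@[50:51]
i=52 'a': node 5→7 (via fail)
i=53 'c': node 7→8
i=54 'b': node 8→9  emit P1@[54:54],P3@[52:54],P4@[53:54]
i=55 'b': node 9→4 (via fail)  emit P1@[55:55]
i=56 'e': node 4→0 (via fail)
i=57 'c': node 0→1
i=58 'd': node 1→2
i=59 'e': node 2→3  emit P0@[57:59]
i=60 'c': node 3→1 (via fail)
i=61 'b': node 1→5  emit P1@[61:61],P4@[60:61]
i=62 'e': node 5→6  emit P2@[60:62]

Result: [[1,1],[1,4],[2,2],[3,1],[5,1],[5,4],[8,1],[8,3],[8,4],[16,1],[16,3],[16,4],[20,1],[20,3],[20,4],[22,1],[22,4],[24,1],[24,4],[26,1],[28,1],[28,4],[29,2],[33,1],[33,4],[36,1],[36,3],[36,4],[37,2],[39,1],[44,1],[44,3],[44,4],[45,1],[47,1],[47,4],[48,2],[49,1],[51,1],[51,4],[54,1],[54,3],[54,4],[55,1],[59,0],[61,1],[61,4],[62,2]]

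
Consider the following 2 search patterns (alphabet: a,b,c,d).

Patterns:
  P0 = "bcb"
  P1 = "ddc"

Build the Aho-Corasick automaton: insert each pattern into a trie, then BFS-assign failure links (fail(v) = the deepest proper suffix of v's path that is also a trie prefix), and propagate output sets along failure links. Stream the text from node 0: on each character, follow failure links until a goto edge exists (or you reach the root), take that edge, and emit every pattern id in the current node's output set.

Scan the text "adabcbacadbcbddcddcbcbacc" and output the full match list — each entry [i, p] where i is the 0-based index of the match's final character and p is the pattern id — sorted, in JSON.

Construct AC machine:
Trie (insert patterns):
  0='ε' goto b→1 d→4
  1='b' goto c→2
  2='bc' goto b→3
  3='bcb' goto ·  ←P0
  4='d' goto d→5
  5='dd' goto c→6
  6='ddc' goto ·  ←P1

BFS fail/out derivation:
  n1('b'): parent n0 fail=0; on 'b' 0 → fail=0;  out ∅∪∅=∅
  n4('d'): parent n0 fail=0; on 'd' 0 → fail=0;  out ∅∪∅=∅
  n2('bc'): parent n1 fail=0; on 'c' 0 → fail=0;  out ∅∪∅=∅
  n5('dd'): parent n4 fail=0; on 'd' 0 → fail=4;  out ∅∪∅=∅
  n3('bcb'): parent n2 fail=0; on 'b' 0 → fail=1;  out {0}∪∅={0}
  n6('ddc'): parent n5 fail=4; on 'c' 4→0 → fail=0;  out {1}∪∅={1}

Text stream:
[0] read 'a'  n0⇒n0
[1] read 'd'  n0⇒n4
[2] read 'a'  n4⇒n0 (via fail)
[3] read 'b'  n0⇒n1
[4] read 'c'  n1⇒n2
[5] read 'b'  n2⇒n3  emit P0@[3:5]
[6] read 'a'  n3⇒n0 (via fail)
[7] read 'c'  n0⇒n0
[8] read 'a'  n0⇒n0
[9] read 'd'  n0⇒n4
[10] read 'b'  n4⇒n1 (via fail)
[11] read 'c'  n1⇒n2
[12] read 'b'  n2⇒n3  emit P0@[10:12]
[13] read 'd'  n3⇒n4 (via fail)
[14] read 'd'  n4⇒n5
[15] read 'c'  n5⇒n6  emit P1@[13:15]
[16] read 'd'  n6⇒n4 (via fail)
[17] read 'd'  n4⇒n5
[18] read 'c'  n5⇒n6  emit P1@[16:18]
[19] read 'b'  n6⇒n1 (via fail)
[20] read 'c'  n1⇒n2
[21] read 'b'  n2⇒n3  emit P0@[19:21]
[22] read 'a'  n3⇒n0 (via fail)
[23] read 'c'  n0⇒n0
[24] read 'c'  n0⇒n0

All matches (sorted): [[5,0],[12,0],[15,1],[18,1],[21,0]]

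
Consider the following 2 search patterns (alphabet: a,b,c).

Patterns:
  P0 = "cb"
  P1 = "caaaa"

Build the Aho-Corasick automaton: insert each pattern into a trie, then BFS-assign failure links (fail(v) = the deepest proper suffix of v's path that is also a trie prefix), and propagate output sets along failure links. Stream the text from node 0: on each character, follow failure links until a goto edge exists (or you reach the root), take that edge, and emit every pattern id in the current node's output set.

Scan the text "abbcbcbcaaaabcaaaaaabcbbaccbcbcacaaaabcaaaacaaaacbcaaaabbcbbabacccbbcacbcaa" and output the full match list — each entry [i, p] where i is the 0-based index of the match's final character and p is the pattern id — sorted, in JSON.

Construct AC machine:
Trie nodes:
  n0 'ε': c→1
  n1 'c': a→3 b→2
  n2 'cb': ·  [P0 ends]
  n3 'ca': a→4
  n4 'caa': a→5
  n5 'caaa': a→6
  n6 'caaaa': ·  [P1 ends]

BFS fail/out derivation:
  fail(1) 'c': from fail(0)=0 chase 'c': 0 ⇒ 0;  out=∅∪out(0)=∅
  fail(2) 'cb': from fail(1)=0 chase 'b': 0 ⇒ 0;  out={0}∪out(0)={0}
  fail(3) 'ca': from fail(1)=0 chase 'a': 0 ⇒ 0;  out=∅∪out(0)=∅
  fail(4) 'caa': from fail(3)=0 chase 'a': 0 ⇒ 0;  out=∅∪out(0)=∅
  fail(5) 'caaa': from fail(4)=0 chase 'a': 0 ⇒ 0;  out=∅∪out(0)=∅
  fail(6) 'caaaa': from fail(5)=0 chase 'a': 0 ⇒ 0;  out={1}∪out(0)={1}

Run:
i=0 'a': node 0→0
i=1 'b': node 0→0
i=2 'b': node 0→0
i=3 'c': node 0→1
i=4 'b': node 1→2  → match P0@[3:4]
i=5 'c': node 2→1 (fail-walked)
i=6 'b': node 1→2  → match P0@[5:6]
i=7 'c': node 2→1 (fail-walked)
i=8 'a': node 1→3
i=9 'a': node 3→4
i=10 'a': node 4→5
i=11 'a': node 5→6  → match P1@[7:11]
i=12 'b': node 6→0 (fail-walked)
i=13 'c': node 0→1
i=14 'a': node 1→3
i=15 'a': node 3→4
i=16 'a': node 4→5
i=17 'a': node 5→6  → match P1@[13:17]
i=18 'a': node 6→0 (fail-walked)
i=19 'a': node 0→0
i=20 'b': node 0→0
i=21 'c': node 0→1
i=22 'b': node 1→2  → match P0@[21:22]
i=23 'b': node 2→0 (fail-walked)
i=24 'a': node 0→0
i=25 'c': node 0→1
i=26 'c': node 1→1 (fail-walked)
i=27 'b': node 1→2  → match P0@[26:27]
i=28 'c': node 2→1 (fail-walked)
i=29 'b': node 1→2  → match P0@[28:29]
i=30 'c': node 2→1 (fail-walked)
i=31 'a': node 1→3
i=32 'c': node 3→1 (fail-walked)
i=33 'a': node 1→3
i=34 'a': node 3→4
i=35 'a': node 4→5
i=36 'a': node 5→6  → match P1@[32:36]
i=37 'b': node 6→0 (fail-walked)
i=38 'c': node 0→1
i=39 'a': node 1→3
i=40 'a': node 3→4
i=41 'a': node 4→5
i=42 'a': node 5→6  → match P1@[38:42]
i=43 'c': node 6→1 (fail-walked)
i=44 'a': node 1→3
i=45 'a': node 3→4
i=46 'a': node 4→5
i=47 'a': node 5→6  → match P1@[43:47]
i=48 'c': node 6→1 (fail-walked)
i=49 'b': node 1→2  → match P0@[48:49]
i=50 'c': node 2→1 (fail-walked)
i=51 'a': node 1→3
i=52 'a': node 3→4
i=53 'a': node 4→5
i=54 'a': node 5→6  → match P1@[50:54]
i=55 'b': node 6→0 (fail-walked)
i=56 'b': node 0→0
i=57 'c': node 0→1
i=58 'b': node 1→2  → match P0@[57:58]
i=59 'b': node 2→0 (fail-walked)
i=60 'a': node 0→0
i=61 'b': node 0→0
i=62 'a': node 0→0
i=63 'c': node 0→1
i=64 'c': node 1→1 (fail-walked)
i=65 'c': node 1→1 (fail-walked)
i=66 'b': node 1→2  → match P0@[65:66]
i=67 'b': node 2→0 (fail-walked)
i=68 'c': node 0→1
i=69 'a': node 1→3
i=70 'c': node 3→1 (fail-walked)
i=71 'b': node 1→2  → match P0@[70:71]
i=72 'c': node 2→1 (fail-walked)
i=73 'a': node 1→3
i=74 'a': node 3→4

Matches: [[4,0],[6,0],[11,1],[17,1],[22,0],[27,0],[29,0],[36,1],[42,1],[47,1],[49,0],[54,1],[58,0],[66,0],[71,0]]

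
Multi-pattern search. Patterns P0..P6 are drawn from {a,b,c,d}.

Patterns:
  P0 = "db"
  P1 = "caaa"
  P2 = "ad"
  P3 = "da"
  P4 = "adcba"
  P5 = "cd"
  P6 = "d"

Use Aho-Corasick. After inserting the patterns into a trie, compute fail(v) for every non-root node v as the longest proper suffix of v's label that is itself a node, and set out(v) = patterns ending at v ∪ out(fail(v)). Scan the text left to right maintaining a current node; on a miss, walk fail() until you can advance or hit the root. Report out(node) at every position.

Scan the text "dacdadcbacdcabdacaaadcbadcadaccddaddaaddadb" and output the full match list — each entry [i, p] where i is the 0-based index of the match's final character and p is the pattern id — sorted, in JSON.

Build:
Trie (insert patterns):
  0='ε' goto a→7 c→3 d→1
  1='d' goto a→9 b→2  [P6 ends]
  2='db' goto ·  [P0 ends]
  3='c' goto a→4 d→13
  4='ca' goto a→5
  5='caa' goto a→6
  6='caaa' goto ·  [P1 ends]
  7='a' goto d→8
  8='ad' goto c→10  [P2 ends]
  9='da' goto ·  [P3 ends]
  10='adc' goto b→11
  11='adcb' goto a→12
  12='adcba' goto ·  [P4 ends]
  13='cd' goto ·  [P5 ends]

Failure links (BFS by depth):
  fail(1) 'd': from fail(0)=0 chase 'd': 0 ⇒ 0;  out={6}∪out(0)={6}
  fail(3) 'c': from fail(0)=0 chase 'c': 0 ⇒ 0;  out=∅∪out(0)=∅
  fail(7) 'a': from fail(0)=0 chase 'a': 0 ⇒ 0;  out=∅∪out(0)=∅
  fail(2) 'db': from fail(1)=0 chase 'b': 0 ⇒ 0;  out={0}∪out(0)={0}
  fail(4) 'ca': from fail(3)=0 chase 'a': 0 ⇒ 7;  out=∅∪out(7)=∅
  fail(8) 'ad': from fail(7)=0 chase 'd': 0 ⇒ 1;  out={2}∪out(1)={2,6}
  fail(9) 'da': from fail(1)=0 chase 'a': 0 ⇒ 7;  out={3}∪out(7)={3}
  fail(13) 'cd': from fail(3)=0 chase 'd': 0 ⇒ 1;  out={5}∪out(1)={5,6}
  fail(5) 'caa': from fail(4)=7 chase 'a': 7→0 ⇒ 7;  out=∅∪out(7)=∅
  fail(10) 'adc': from fail(8)=1 chase 'c': 1→0 ⇒ 3;  out=∅∪out(3)=∅
  fail(6) 'caaa': from fail(5)=7 chase 'a': 7→0 ⇒ 7;  out={1}∪out(7)={1}
  fail(11) 'adcb': from fail(10)=3 chase 'b': 3→0 ⇒ 0;  out=∅∪out(0)=∅
  fail(12) 'adcba': from fail(11)=0 chase 'a': 0 ⇒ 7;  out={4}∪out(7)={4}

Scan:
[0] read 'd'  n0⇒n1  emit P6@[0:0]
[1] read 'a'  n1⇒n9  emit P3@[0:1]
[2] read 'c'  n9⇒n3 ·f
[3] read 'd'  n3⇒n13  emit P5@[2:3],P6@[3:3]
[4] read 'a'  n13⇒n9 ·f  emit P3@[3:4]
[5] read 'd'  n9⇒n8 ·f  emit P2@[4:5],P6@[5:5]
[6] read 'c'  n8⇒n10
[7] read 'b'  n10⇒n11
[8] read 'a'  n11⇒n12  emit P4@[4:8]
[9] read 'c'  n12⇒n3 ·f
[10] read 'd'  n3⇒n13  emit P5@[9:10],P6@[10:10]
[11] read 'c'  n13⇒n3 ·f
[12] read 'a'  n3⇒n4
[13] read 'b'  n4⇒n0 ·f
[14] read 'd'  n0⇒n1  emit P6@[14:14]
[15] read 'a'  n1⇒n9  emit P3@[14:15]
[16] read 'c'  n9⇒n3 ·f
[17] read 'a'  n3⇒n4
[18] read 'a'  n4⇒n5
[19] read 'a'  n5⇒n6  emit P1@[16:19]
[20] read 'd'  n6⇒n8 ·f  emit P2@[19:20],P6@[20:20]
[21] read 'c'  n8⇒n10
[22] read 'b'  n10⇒n11
[23] read 'a'  n11⇒n12  emit P4@[19:23]
[24] read 'd'  n12⇒n8 ·f  emit P2@[23:24],P6@[24:24]
[25] read 'c'  n8⇒n10
[26] read 'a'  n10⇒n4 ·f
[27] read 'd'  n4⇒n8 ·f  emit P2@[26:27],P6@[27:27]
[28] read 'a'  n8⇒n9 ·f  emit P3@[27:28]
[29] read 'c'  n9⇒n3 ·f
[30] read 'c'  n3⇒n3 ·f
[31] read 'd'  n3⇒n13  emit P5@[30:31],P6@[31:31]
[32] read 'd'  n13⇒n1 ·f  emit P6@[32:32]
[33] read 'a'  n1⇒n9  emit P3@[32:33]
[34] read 'd'  n9⇒n8 ·f  emit P2@[33:34],P6@[34:34]
[35] read 'd'  n8⇒n1 ·f  emit P6@[35:35]
[36] read 'a'  n1⇒n9  emit P3@[35:36]
[37] read 'a'  n9⇒n7 ·f
[38] read 'd'  n7⇒n8  emit P2@[37:38],P6@[38:38]
[39] read 'd'  n8⇒n1 ·f  emit P6@[39:39]
[40] read 'a'  n1⇒n9  emit P3@[39:40]
[41] read 'd'  n9⇒n8 ·f  emit P2@[40:41],P6@[41:41]
[42] read 'b'  n8⇒n2 ·f  emit P0@[41:42]

All matches (sorted): [[0,6],[1,3],[3,5],[3,6],[4,3],[5,2],[5,6],[8,4],[10,5],[10,6],[14,6],[15,3],[19,1],[20,2],[20,6],[23,4],[24,2],[24,6],[27,2],[27,6],[28,3],[31,5],[31,6],[32,6],[33,3],[34,2],[34,6],[35,6],[36,3],[38,2],[38,6],[39,6],[40,3],[41,2],[41,6],[42,0]]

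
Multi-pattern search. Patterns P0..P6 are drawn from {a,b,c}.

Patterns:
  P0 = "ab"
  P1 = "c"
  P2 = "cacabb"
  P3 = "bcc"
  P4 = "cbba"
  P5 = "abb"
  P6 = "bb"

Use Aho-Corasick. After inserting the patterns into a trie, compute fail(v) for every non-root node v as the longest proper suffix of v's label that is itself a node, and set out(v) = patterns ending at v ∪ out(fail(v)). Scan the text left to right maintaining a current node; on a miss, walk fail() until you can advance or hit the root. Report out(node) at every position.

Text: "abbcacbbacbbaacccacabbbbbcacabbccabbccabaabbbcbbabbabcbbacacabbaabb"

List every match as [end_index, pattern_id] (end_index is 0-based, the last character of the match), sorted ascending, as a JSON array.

Build:
Trie nodes:
  n0 'ε': a→1 b→9 c→3
  n1 'a': b→2
  n2 'ab': b→15  [P0 ends]
  n3 'c': a→4 b→12  [P1 ends]
  n4 'ca': c→5
  n5 'cac': a→6
  n6 'caca': b→7
  n7 'cacab': b→8
  n8 'cacabb': ·  [P2 ends]
  n9 'b': b→16 c→10
  n10 'bc': c→11
  n11 'bcc': ·  [P3 ends]
  n12 'cb': b→13
  n13 'cbb': a→14
  n14 'cbba': ·  [P4 ends]
  n15 'abb': ·  [P5 ends]
  n16 'bb': ·  [P6 ends]

BFS fail/out derivation:
  n1('a'): parent n0 fail=0; on 'a' 0 → fail=0;  out ∅∪∅=∅
  n3('c'): parent n0 fail=0; on 'c' 0 → fail=0;  out {1}∪∅={1}
  n9('b'): parent n0 fail=0; on 'b' 0 → fail=0;  out ∅∪∅=∅
  n2('ab'): parent n1 fail=0; on 'b' 0 → fail=9;  out {0}∪∅={0}
  n4('ca'): parent n3 fail=0; on 'a' 0 → fail=1;  out ∅∪∅=∅
  n10('bc'): parent n9 fail=0; on 'c' 0 → fail=3;  out ∅∪{1}={1}
  n12('cb'): parent n3 fail=0; on 'b' 0 → fail=9;  out ∅∪∅=∅
  n16('bb'): parent n9 fail=0; on 'b' 0 → fail=9;  out {6}∪∅={6}
  n5('cac'): parent n4 fail=1; on 'c' 1→0 → fail=3;  out ∅∪{1}={1}
  n11('bcc'): parent n10 fail=3; on 'c' 3→0 → fail=3;  out {3}∪{1}={1,3}
  n13('cbb'): parent n12 fail=9; on 'b' 9 → fail=16;  out ∅∪{6}={6}
  n15('abb'): parent n2 fail=9; on 'b' 9 → fail=16;  out {5}∪{6}={5,6}
  n6('caca'): parent n5 fail=3; on 'a' 3 → fail=4;  out ∅∪∅=∅
  n14('cbba'): parent n13 fail=16; on 'a' 16→9→0 → fail=1;  out {4}∪∅={4}
  n7('cacab'): parent n6 fail=4; on 'b' 4→1 → fail=2;  out ∅∪{0}={0}
  n8('cacabb'): parent n7 fail=2; on 'b' 2 → fail=15;  out {2}∪{5,6}={2,5,6}

Scan:
pos 0 'a': at 1
pos 1 'b': at 2  → match P0@[0:1]
pos 2 'b': at 15  → match P5@[0:2],P6@[1:2]
pos 3 'c': at 10 (via fail)  → match P1@[3:3]
pos 4 'a': at 4 (via fail)
pos 5 'c': at 5  → match P1@[5:5]
pos 6 'b': at 12 (via fail)
pos 7 'b': at 13  → match P6@[6:7]
pos 8 'a': at 14  → match P4@[5:8]
pos 9 'c': at 3 (via fail)  → match P1@[9:9]
pos 10 'b': at 12
pos 11 'b': at 13  → match P6@[10:11]
pos 12 'a': at 14  → match P4@[9:12]
pos 13 'a': at 1 (via fail)
pos 14 'c': at 3 (via fail)  → match P1@[14:14]
pos 15 'c': at 3 (via fail)  → match P1@[15:15]
pos 16 'c': at 3 (via fail)  → match P1@[16:16]
pos 17 'a': at 4
pos 18 'c': at 5  → match P1@[18:18]
pos 19 'a': at 6
pos 20 'b': at 7  → match P0@[19:20]
pos 21 'b': at 8  → match P2@[16:21],P5@[19:21],P6@[20:21]
pos 22 'b': at 16 (via fail)  → match P6@[21:22]
pos 23 'b': at 16 (via fail)  → match P6@[22:23]
pos 24 'b': at 16 (via fail)  → match P6@[23:24]
pos 25 'c': at 10 (via fail)  → match P1@[25:25]
pos 26 'a': at 4 (via fail)
pos 27 'c': at 5  → match P1@[27:27]
pos 28 'a': at 6
pos 29 'b': at 7  → match P0@[28:29]
pos 30 'b': at 8  → match P2@[25:30],P5@[28:30],P6@[29:30]
pos 31 'c': at 10 (via fail)  → match P1@[31:31]
pos 32 'c': at 11  → match P1@[32:32],P3@[30:32]
pos 33 'a': at 4 (via fail)
pos 34 'b': at 2 (via fail)  → match P0@[33:34]
pos 35 'b': at 15  → match P5@[33:35],P6@[34:35]
pos 36 'c': at 10 (via fail)  → match P1@[36:36]
pos 37 'c': at 11  → match P1@[37:37],P3@[35:37]
pos 38 'a': at 4 (via fail)
pos 39 'b': at 2 (via fail)  → match P0@[38:39]
pos 40 'a': at 1 (via fail)
pos 41 'a': at 1 (via fail)
pos 42 'b': at 2  → match P0@[41:42]
pos 43 'b': at 15  → match P5@[41:43],P6@[42:43]
pos 44 'b': at 16 (via fail)  → match P6@[43:44]
pos 45 'c': at 10 (via fail)  → match P1@[45:45]
pos 46 'b': at 12 (via fail)
pos 47 'b': at 13  → match P6@[46:47]
pos 48 'a': at 14  → match P4@[45:48]
pos 49 'b': at 2 (via fail)  → match P0@[48:49]
pos 50 'b': at 15  → match P5@[48:50],P6@[49:50]
pos 51 'a': at 1 (via fail)
pos 52 'b': at 2  → match P0@[51:52]
pos 53 'c': at 10 (via fail)  → match P1@[53:53]
pos 54 'b': at 12 (via fail)
pos 55 'b': at 13  → match P6@[54:55]
pos 56 'a': at 14  → match P4@[53:56]
pos 57 'c': at 3 (via fail)  → match P1@[57:57]
pos 58 'a': at 4
pos 59 'c': at 5  → match P1@[59:59]
pos 60 'a': at 6
pos 61 'b': at 7  → match P0@[60:61]
pos 62 'b': at 8  → match P2@[57:62],P5@[60:62],P6@[61:62]
pos 63 'a': at 1 (via fail)
pos 64 'a': at 1 (via fail)
pos 65 'b': at 2  → match P0@[64:65]
pos 66 'b': at 15  → match P5@[64:66],P6@[65:66]

Result: [[1,0],[2,5],[2,6],[3,1],[5,1],[7,6],[8,4],[9,1],[11,6],[12,4],[14,1],[15,1],[16,1],[18,1],[20,0],[21,2],[21,5],[21,6],[22,6],[23,6],[24,6],[25,1],[27,1],[29,0],[30,2],[30,5],[30,6],[31,1],[32,1],[32,3],[34,0],[35,5],[35,6],[36,1],[37,1],[37,3],[39,0],[42,0],[43,5],[43,6],[44,6],[45,1],[47,6],[48,4],[49,0],[50,5],[50,6],[52,0],[53,1],[55,6],[56,4],[57,1],[59,1],[61,0],[62,2],[62,5],[62,6],[65,0],[66,5],[66,6]]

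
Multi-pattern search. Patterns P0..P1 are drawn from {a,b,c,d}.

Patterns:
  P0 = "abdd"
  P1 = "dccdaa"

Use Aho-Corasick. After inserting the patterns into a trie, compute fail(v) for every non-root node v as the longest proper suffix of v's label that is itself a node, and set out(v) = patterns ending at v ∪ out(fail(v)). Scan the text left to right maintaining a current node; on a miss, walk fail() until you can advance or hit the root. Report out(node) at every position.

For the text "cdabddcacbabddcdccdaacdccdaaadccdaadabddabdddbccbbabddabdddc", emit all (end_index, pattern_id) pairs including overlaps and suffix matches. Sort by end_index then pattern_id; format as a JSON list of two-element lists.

Build:
Trie (insert patterns):
  n0 'ε': a→1 d→5
  n1 'a': b→2
  n2 'ab': d→3
  n3 'abd': d→4
  n4 'abdd': ·  [P0 ends]
  n5 'd': c→6
  n6 'dc': c→7
  n7 'dcc': d→8
  n8 'dccd': a→9
  n9 'dccda': a→10
  n10 'dccdaa': ·  [P1 ends]

BFS fail/out derivation:
  n1('a'): parent n0 fail=0; on 'a' 0 → fail=0;  out ∅∪∅=∅
  n5('d'): parent n0 fail=0; on 'd' 0 → fail=0;  out ∅∪∅=∅
  n2('ab'): parent n1 fail=0; on 'b' 0 → fail=0;  out ∅∪∅=∅
  n6('dc'): parent n5 fail=0; on 'c' 0 → fail=0;  out ∅∪∅=∅
  n3('abd'): parent n2 fail=0; on 'd' 0 → fail=5;  out ∅∪∅=∅
  n7('dcc'): parent n6 fail=0; on 'c' 0 → fail=0;  out ∅∪∅=∅
  n4('abdd'): parent n3 fail=5; on 'd' 5→0 → fail=5;  out {0}∪∅={0}
  n8('dccd'): parent n7 fail=0; on 'd' 0 → fail=5;  out ∅∪∅=∅
  n9('dccda'): parent n8 fail=5; on 'a' 5→0 → fail=1;  out ∅∪∅=∅
  n10('dccdaa'): parent n9 fail=1; on 'a' 1→0 → fail=1;  out {1}∪∅={1}

Run:
pos 0 'c': at 0
pos 1 'd': at 5
pos 2 'a': at 1 ·f
pos 3 'b': at 2
pos 4 'd': at 3
pos 5 'd': at 4  ** P0@[2:5]
pos 6 'c': at 6 ·f
pos 7 'a': at 1 ·f
pos 8 'c': at 0 ·f
pos 9 'b': at 0
pos 10 'a': at 1
pos 11 'b': at 2
pos 12 'd': at 3
pos 13 'd': at 4  ** P0@[10:13]
pos 14 'c': at 6 ·f
pos 15 'd': at 5 ·f
pos 16 'c': at 6
pos 17 'c': at 7
pos 18 'd': at 8
pos 19 'a': at 9
pos 20 'a': at 10  ** P1@[15:20]
pos 21 'c': at 0 ·f
pos 22 'd': at 5
pos 23 'c': at 6
pos 24 'c': at 7
pos 25 'd': at 8
pos 26 'a': at 9
pos 27 'a': at 10  ** P1@[22:27]
pos 28 'a': at 1 ·f
pos 29 'd': at 5 ·f
pos 30 'c': at 6
pos 31 'c': at 7
pos 32 'd': at 8
pos 33 'a': at 9
pos 34 'a': at 10  ** P1@[29:34]
pos 35 'd': at 5 ·f
pos 36 'a': at 1 ·f
pos 37 'b': at 2
pos 38 'd': at 3
pos 39 'd': at 4  ** P0@[36:39]
pos 40 'a': at 1 ·f
pos 41 'b': at 2
pos 42 'd': at 3
pos 43 'd': at 4  ** P0@[40:43]
pos 44 'd': at 5 ·f
pos 45 'b': at 0 ·f
pos 46 'c': at 0
pos 47 'c': at 0
pos 48 'b': at 0
pos 49 'b': at 0
pos 50 'a': at 1
pos 51 'b': at 2
pos 52 'd': at 3
pos 53 'd': at 4  ** P0@[50:53]
pos 54 'a': at 1 ·f
pos 55 'b': at 2
pos 56 'd': at 3
pos 57 'd': at 4  ** P0@[54:57]
pos 58 'd': at 5 ·f
pos 59 'c': at 6

All matches (sorted): [[5,0],[13,0],[20,1],[27,1],[34,1],[39,0],[43,0],[53,0],[57,0]]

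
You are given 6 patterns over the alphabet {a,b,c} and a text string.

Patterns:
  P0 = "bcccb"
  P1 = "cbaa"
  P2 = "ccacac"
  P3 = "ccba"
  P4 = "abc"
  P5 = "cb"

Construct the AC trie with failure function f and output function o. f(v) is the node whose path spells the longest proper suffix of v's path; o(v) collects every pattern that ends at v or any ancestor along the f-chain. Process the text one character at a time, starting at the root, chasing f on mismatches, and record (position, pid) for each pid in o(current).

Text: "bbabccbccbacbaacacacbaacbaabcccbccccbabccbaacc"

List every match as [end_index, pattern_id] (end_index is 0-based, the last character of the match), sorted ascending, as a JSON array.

Build automaton:
Trie (insert patterns):
  n0 'ε': a→17 b→1 c→6
  n1 'b': c→2
  n2 'bc': c→3
  n3 'bcc': c→4
  n4 'bccc': b→5
  n5 'bcccb': ·  ←P0
  n6 'c': b→7 c→10
  n7 'cb': a→8  ←P5
  n8 'cba': a→9
  n9 'cbaa': ·  ←P1
  n10 'cc': a→11 b→15
  n11 'cca': c→12
  n12 'ccac': a→13
  n13 'ccaca': c→14
  n14 'ccacac': ·  ←P2
  n15 'ccb': a→16
  n16 'ccba': ·  ←P3
  n17 'a': b→18
  n18 'ab': c→19
  n19 'abc': ·  ←P4

BFS fail/out derivation:
  fail(1) 'b': from fail(0)=0 chase 'b': 0 ⇒ 0;  out=∅∪out(0)=∅
  fail(6) 'c': from fail(0)=0 chase 'c': 0 ⇒ 0;  out=∅∪out(0)=∅
  fail(17) 'a': from fail(0)=0 chase 'a': 0 ⇒ 0;  out=∅∪out(0)=∅
  fail(2) 'bc': from fail(1)=0 chase 'c': 0 ⇒ 6;  out=∅∪out(6)=∅
  fail(7) 'cb': from fail(6)=0 chase 'b': 0 ⇒ 1;  out={5}∪out(1)={5}
  fail(10) 'cc': from fail(6)=0 chase 'c': 0 ⇒ 6;  out=∅∪out(6)=∅
  fail(18) 'ab': from fail(17)=0 chase 'b': 0 ⇒ 1;  out=∅∪out(1)=∅
  fail(3) 'bcc': from fail(2)=6 chase 'c': 6 ⇒ 10;  out=∅∪out(10)=∅
  fail(8) 'cba': from fail(7)=1 chase 'a': 1→0 ⇒ 17;  out=∅∪out(17)=∅
  fail(11) 'cca': from fail(10)=6 chase 'a': 6→0 ⇒ 17;  out=∅∪out(17)=∅
  fail(15) 'ccb': from fail(10)=6 chase 'b': 6 ⇒ 7;  out=∅∪out(7)={5}
  fail(19) 'abc': from fail(18)=1 chase 'c': 1 ⇒ 2;  out={4}∪out(2)={4}
  fail(4) 'bccc': from fail(3)=10 chase 'c': 10→6 ⇒ 10;  out=∅∪out(10)=∅
  fail(9) 'cbaa': from fail(8)=17 chase 'a': 17→0 ⇒ 17;  out={1}∪out(17)={1}
  fail(12) 'ccac': from fail(11)=17 chase 'c': 17→0 ⇒ 6;  out=∅∪out(6)=∅
  fail(16) 'ccba': from fail(15)=7 chase 'a': 7 ⇒ 8;  out={3}∪out(8)={3}
  fail(5) 'bcccb': from fail(4)=10 chase 'b': 10 ⇒ 15;  out={0}∪out(15)={0,5}
  fail(13) 'ccaca': from fail(12)=6 chase 'a': 6→0 ⇒ 17;  out=∅∪out(17)=∅
  fail(14) 'ccacac': from fail(13)=17 chase 'c': 17→0 ⇒ 6;  out={2}∪out(6)={2}

Run:
i=0 'b': node 0→1
i=1 'b': node 1→1 (via fail)
i=2 'a': node 1→17 (via fail)
i=3 'b': node 17→18
i=4 'c': node 18→19  emit P4@[2:4]
i=5 'c': node 19→3 (via fail)
i=6 'b': node 3→15 (via fail)  emit P5@[5:6]
i=7 'c': node 15→2 (via fail)
i=8 'c': node 2→3
i=9 'b': node 3→15 (via fail)  emit P5@[8:9]
i=10 'a': node 15→16  emit P3@[7:10]
i=11 'c': node 16→6 (via fail)
i=12 'b': node 6→7  emit P5@[11:12]
i=13 'a': node 7→8
i=14 'a': node 8→9  emit P1@[11:14]
i=15 'c': node 9→6 (via fail)
i=16 'a': node 6→17 (via fail)
i=17 'c': node 17→6 (via fail)
i=18 'a': node 6→17 (via fail)
i=19 'c': node 17→6 (via fail)
i=20 'b': node 6→7  emit P5@[19:20]
i=21 'a': node 7→8
i=22 'a': node 8→9  emit P1@[19:22]
i=23 'c': node 9→6 (via fail)
i=24 'b': node 6→7  emit P5@[23:24]
i=25 'a': node 7→8
i=26 'a': node 8→9  emit P1@[23:26]
i=27 'b': node 9→18 (via fail)
i=28 'c': node 18→19  emit P4@[26:28]
i=29 'c': node 19→3 (via fail)
i=30 'c': node 3→4
i=31 'b': node 4→5  emit P0@[27:31],P5@[30:31]
i=32 'c': node 5→2 (via fail)
i=33 'c': node 2→3
i=34 'c': node 3→4
i=35 'c': node 4→10 (via fail)
i=36 'b': node 10→15  emit P5@[35:36]
i=37 'a': node 15→16  emit P3@[34:37]
i=38 'b': node 16→18 (via fail)
i=39 'c': node 18→19  emit P4@[37:39]
i=40 'c': node 19→3 (via fail)
i=41 'b': node 3→15 (via fail)  emit P5@[40:41]
i=42 'a': node 15→16  emit P3@[39:42]
i=43 'a': node 16→9 (via fail)  emit P1@[40:43]
i=44 'c': node 9→6 (via fail)
i=45 'c': node 6→10

All matches (sorted): [[4,4],[6,5],[9,5],[10,3],[12,5],[14,1],[20,5],[22,1],[24,5],[26,1],[28,4],[31,0],[31,5],[36,5],[37,3],[39,4],[41,5],[42,3],[43,1]]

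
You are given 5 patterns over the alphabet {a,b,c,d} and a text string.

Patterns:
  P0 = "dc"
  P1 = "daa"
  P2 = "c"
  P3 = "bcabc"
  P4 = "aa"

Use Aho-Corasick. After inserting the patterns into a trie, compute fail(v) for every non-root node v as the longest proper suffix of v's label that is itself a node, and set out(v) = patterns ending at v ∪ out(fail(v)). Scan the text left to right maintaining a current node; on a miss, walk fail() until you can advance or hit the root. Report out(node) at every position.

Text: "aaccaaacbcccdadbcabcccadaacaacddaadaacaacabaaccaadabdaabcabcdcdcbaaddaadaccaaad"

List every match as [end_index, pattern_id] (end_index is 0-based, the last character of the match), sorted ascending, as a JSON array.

Build automaton:
Trie nodes:
  0='ε' goto a→11 b→6 c→5 d→1
  1='d' goto a→3 c→2
  2='dc' goto ·  ←P0
  3='da' goto a→4
  4='daa' goto ·  ←P1
  5='c' goto ·  ←P2
  6='b' goto c→7
  7='bc' goto a→8
  8='bca' goto b→9
  9='bcab' goto c→10
  10='bcabc' goto ·  ←P3
  11='a' goto a→12
  12='aa' goto ·  ←P4

BFS fail/out derivation:
  fail(1) 'd': from fail(0)=0 chase 'd': 0 ⇒ 0;  out=∅∪out(0)=∅
  fail(5) 'c': from fail(0)=0 chase 'c': 0 ⇒ 0;  out={2}∪out(0)={2}
  fail(6) 'b': from fail(0)=0 chase 'b': 0 ⇒ 0;  out=∅∪out(0)=∅
  fail(11) 'a': from fail(0)=0 chase 'a': 0 ⇒ 0;  out=∅∪out(0)=∅
  fail(2) 'dc': from fail(1)=0 chase 'c': 0 ⇒ 5;  out={0}∪out(5)={0,2}
  fail(3) 'da': from fail(1)=0 chase 'a': 0 ⇒ 11;  out=∅∪out(11)=∅
  fail(7) 'bc': from fail(6)=0 chase 'c': 0 ⇒ 5;  out=∅∪out(5)={2}
  fail(12) 'aa': from fail(11)=0 chase 'a': 0 ⇒ 11;  out={4}∪out(11)={4}
  fail(4) 'daa': from fail(3)=11 chase 'a': 11 ⇒ 12;  out={1}∪out(12)={1,4}
  fail(8) 'bca': from fail(7)=5 chase 'a': 5→0 ⇒ 11;  out=∅∪out(11)=∅
  fail(9) 'bcab': from fail(8)=11 chase 'b': 11→0 ⇒ 6;  out=∅∪out(6)=∅
  fail(10) 'bcabc': from fail(9)=6 chase 'c': 6 ⇒ 7;  out={3}∪out(7)={2,3}

Scan:
[0] read 'a'  n0⇒n11
[1] read 'a'  n11⇒n12  ** P4@[0:1]
[2] read 'c'  n12⇒n5 ·f  ** P2@[2:2]
[3] read 'c'  n5⇒n5 ·f  ** P2@[3:3]
[4] read 'a'  n5⇒n11 ·f
[5] read 'a'  n11⇒n12  ** P4@[4:5]
[6] read 'a'  n12⇒n12 ·f  ** P4@[5:6]
[7] read 'c'  n12⇒n5 ·f  ** P2@[7:7]
[8] read 'b'  n5⇒n6 ·f
[9] read 'c'  n6⇒n7  ** P2@[9:9]
[10] read 'c'  n7⇒n5 ·f  ** P2@[10:10]
[11] read 'c'  n5⇒n5 ·f  ** P2@[11:11]
[12] read 'd'  n5⇒n1 ·f
[13] read 'a'  n1⇒n3
[14] read 'd'  n3⇒n1 ·f
[15] read 'b'  n1⇒n6 ·f
[16] read 'c'  n6⇒n7  ** P2@[16:16]
[17] read 'a'  n7⇒n8
[18] read 'b'  n8⇒n9
[19] read 'c'  n9⇒n10  ** P2@[19:19],P3@[15:19]
[20] read 'c'  n10⇒n5 ·f  ** P2@[20:20]
[21] read 'c'  n5⇒n5 ·f  ** P2@[21:21]
[22] read 'a'  n5⇒n11 ·f
[23] read 'd'  n11⇒n1 ·f
[24] read 'a'  n1⇒n3
[25] read 'a'  n3⇒n4  ** P1@[23:25],P4@[24:25]
[26] read 'c'  n4⇒n5 ·f  ** P2@[26:26]
[27] read 'a'  n5⇒n11 ·f
[28] read 'a'  n11⇒n12  ** P4@[27:28]
[29] read 'c'  n12⇒n5 ·f  ** P2@[29:29]
[30] read 'd'  n5⇒n1 ·f
[31] read 'd'  n1⇒n1 ·f
[32] read 'a'  n1⇒n3
[33] read 'a'  n3⇒n4  ** P1@[31:33],P4@[32:33]
[34] read 'd'  n4⇒n1 ·f
[35] read 'a'  n1⇒n3
[36] read 'a'  n3⇒n4  ** P1@[34:36],P4@[35:36]
[37] read 'c'  n4⇒n5 ·f  ** P2@[37:37]
[38] read 'a'  n5⇒n11 ·f
[39] read 'a'  n11⇒n12  ** P4@[38:39]
[40] read 'c'  n12⇒n5 ·f  ** P2@[40:40]
[41] read 'a'  n5⇒n11 ·f
[42] read 'b'  n11⇒n6 ·f
[43] read 'a'  n6⇒n11 ·f
[44] read 'a'  n11⇒n12  ** P4@[43:44]
[45] read 'c'  n12⇒n5 ·f  ** P2@[45:45]
[46] read 'c'  n5⇒n5 ·f  ** P2@[46:46]
[47] read 'a'  n5⇒n11 ·f
[48] read 'a'  n11⇒n12  ** P4@[47:48]
[49] read 'd'  n12⇒n1 ·f
[50] read 'a'  n1⇒n3
[51] read 'b'  n3⇒n6 ·f
[52] read 'd'  n6⇒n1 ·f
[53] read 'a'  n1⇒n3
[54] read 'a'  n3⇒n4  ** P1@[52:54],P4@[53:54]
[55] read 'b'  n4⇒n6 ·f
[56] read 'c'  n6⇒n7  ** P2@[56:56]
[57] read 'a'  n7⇒n8
[58] read 'b'  n8⇒n9
[59] read 'c'  n9⇒n10  ** P2@[59:59],P3@[55:59]
[60] read 'd'  n10⇒n1 ·f
[61] read 'c'  n1⇒n2  ** P0@[60:61],P2@[61:61]
[62] read 'd'  n2⇒n1 ·f
[63] read 'c'  n1⇒n2  ** P0@[62:63],P2@[63:63]
[64] read 'b'  n2⇒n6 ·f
[65] read 'a'  n6⇒n11 ·f
[66] read 'a'  n11⇒n12  ** P4@[65:66]
[67] read 'd'  n12⇒n1 ·f
[68] read 'd'  n1⇒n1 ·f
[69] read 'a'  n1⇒n3
[70] read 'a'  n3⇒n4  ** P1@[68:70],P4@[69:70]
[71] read 'd'  n4⇒n1 ·f
[72] read 'a'  n1⇒n3
[73] read 'c'  n3⇒n5 ·f  ** P2@[73:73]
[74] read 'c'  n5⇒n5 ·f  ** P2@[74:74]
[75] read 'a'  n5⇒n11 ·f
[76] read 'a'  n11⇒n12  ** P4@[75:76]
[77] read 'a'  n12⇒n12 ·f  ** P4@[76:77]
[78] read 'd'  n12⇒n1 ·f

Matches: [[1,4],[2,2],[3,2],[5,4],[6,4],[7,2],[9,2],[10,2],[11,2],[16,2],[19,2],[19,3],[20,2],[21,2],[25,1],[25,4],[26,2],[28,4],[29,2],[33,1],[33,4],[36,1],[36,4],[37,2],[39,4],[40,2],[44,4],[45,2],[46,2],[48,4],[54,1],[54,4],[56,2],[59,2],[59,3],[61,0],[61,2],[63,0],[63,2],[66,4],[70,1],[70,4],[73,2],[74,2],[76,4],[77,4]]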